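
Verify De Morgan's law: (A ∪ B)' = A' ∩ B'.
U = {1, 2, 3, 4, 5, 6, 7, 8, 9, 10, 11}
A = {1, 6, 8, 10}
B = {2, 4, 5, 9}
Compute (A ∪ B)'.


U = {1, 2, 3, 4, 5, 6, 7, 8, 9, 10, 11}
A = {1, 6, 8, 10}, B = {2, 4, 5, 9}
A ∪ B = {1, 2, 4, 5, 6, 8, 9, 10}
(A ∪ B)' = U \ (A ∪ B) = {3, 7, 11}
Verification via A' ∩ B': A' = {2, 3, 4, 5, 7, 9, 11}, B' = {1, 3, 6, 7, 8, 10, 11}
A' ∩ B' = {3, 7, 11} ✓

{3, 7, 11}


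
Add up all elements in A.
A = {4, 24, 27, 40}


Set A = {4, 24, 27, 40}
Sum = 4 + 24 + 27 + 40 = 95

95


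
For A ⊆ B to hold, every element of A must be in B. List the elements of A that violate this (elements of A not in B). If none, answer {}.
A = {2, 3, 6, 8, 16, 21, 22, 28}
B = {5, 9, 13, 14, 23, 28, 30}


Set A = {2, 3, 6, 8, 16, 21, 22, 28}
Set B = {5, 9, 13, 14, 23, 28, 30}
Check each element of A against B:
2 ∉ B (include), 3 ∉ B (include), 6 ∉ B (include), 8 ∉ B (include), 16 ∉ B (include), 21 ∉ B (include), 22 ∉ B (include), 28 ∈ B
Elements of A not in B: {2, 3, 6, 8, 16, 21, 22}

{2, 3, 6, 8, 16, 21, 22}


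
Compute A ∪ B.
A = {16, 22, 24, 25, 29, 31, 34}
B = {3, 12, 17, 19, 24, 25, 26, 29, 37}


Set A = {16, 22, 24, 25, 29, 31, 34}
Set B = {3, 12, 17, 19, 24, 25, 26, 29, 37}
A ∪ B includes all elements in either set.
Elements from A: {16, 22, 24, 25, 29, 31, 34}
Elements from B not already included: {3, 12, 17, 19, 26, 37}
A ∪ B = {3, 12, 16, 17, 19, 22, 24, 25, 26, 29, 31, 34, 37}

{3, 12, 16, 17, 19, 22, 24, 25, 26, 29, 31, 34, 37}


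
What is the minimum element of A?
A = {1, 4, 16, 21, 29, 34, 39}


Set A = {1, 4, 16, 21, 29, 34, 39}
Elements in ascending order: 1, 4, 16, 21, 29, 34, 39
The smallest element is 1.

1


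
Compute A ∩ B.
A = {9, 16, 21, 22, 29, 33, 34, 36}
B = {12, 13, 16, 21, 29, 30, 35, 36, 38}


Set A = {9, 16, 21, 22, 29, 33, 34, 36}
Set B = {12, 13, 16, 21, 29, 30, 35, 36, 38}
A ∩ B includes only elements in both sets.
Check each element of A against B:
9 ✗, 16 ✓, 21 ✓, 22 ✗, 29 ✓, 33 ✗, 34 ✗, 36 ✓
A ∩ B = {16, 21, 29, 36}

{16, 21, 29, 36}


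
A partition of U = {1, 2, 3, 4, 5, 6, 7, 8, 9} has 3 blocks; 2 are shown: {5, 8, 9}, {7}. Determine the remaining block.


U = {1, 2, 3, 4, 5, 6, 7, 8, 9}
Shown blocks: {5, 8, 9}, {7}
A partition's blocks are pairwise disjoint and cover U, so the missing block = U \ (union of shown blocks).
Union of shown blocks: {5, 7, 8, 9}
Missing block = U \ (union) = {1, 2, 3, 4, 6}

{1, 2, 3, 4, 6}


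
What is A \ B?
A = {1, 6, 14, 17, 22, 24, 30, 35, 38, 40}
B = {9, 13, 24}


Set A = {1, 6, 14, 17, 22, 24, 30, 35, 38, 40}
Set B = {9, 13, 24}
A \ B includes elements in A that are not in B.
Check each element of A:
1 (not in B, keep), 6 (not in B, keep), 14 (not in B, keep), 17 (not in B, keep), 22 (not in B, keep), 24 (in B, remove), 30 (not in B, keep), 35 (not in B, keep), 38 (not in B, keep), 40 (not in B, keep)
A \ B = {1, 6, 14, 17, 22, 30, 35, 38, 40}

{1, 6, 14, 17, 22, 30, 35, 38, 40}


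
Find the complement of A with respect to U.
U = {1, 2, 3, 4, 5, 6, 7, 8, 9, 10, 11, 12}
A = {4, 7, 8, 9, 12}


Universal set U = {1, 2, 3, 4, 5, 6, 7, 8, 9, 10, 11, 12}
Set A = {4, 7, 8, 9, 12}
A' = U \ A = elements in U but not in A
Checking each element of U:
1 (not in A, include), 2 (not in A, include), 3 (not in A, include), 4 (in A, exclude), 5 (not in A, include), 6 (not in A, include), 7 (in A, exclude), 8 (in A, exclude), 9 (in A, exclude), 10 (not in A, include), 11 (not in A, include), 12 (in A, exclude)
A' = {1, 2, 3, 5, 6, 10, 11}

{1, 2, 3, 5, 6, 10, 11}


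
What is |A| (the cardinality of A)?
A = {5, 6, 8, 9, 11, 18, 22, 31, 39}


Set A = {5, 6, 8, 9, 11, 18, 22, 31, 39}
Listing elements: 5, 6, 8, 9, 11, 18, 22, 31, 39
Counting: 9 elements
|A| = 9

9


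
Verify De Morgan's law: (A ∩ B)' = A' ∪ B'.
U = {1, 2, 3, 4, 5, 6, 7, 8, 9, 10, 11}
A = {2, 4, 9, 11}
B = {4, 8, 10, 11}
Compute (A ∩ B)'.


U = {1, 2, 3, 4, 5, 6, 7, 8, 9, 10, 11}
A = {2, 4, 9, 11}, B = {4, 8, 10, 11}
A ∩ B = {4, 11}
(A ∩ B)' = U \ (A ∩ B) = {1, 2, 3, 5, 6, 7, 8, 9, 10}
Verification via A' ∪ B': A' = {1, 3, 5, 6, 7, 8, 10}, B' = {1, 2, 3, 5, 6, 7, 9}
A' ∪ B' = {1, 2, 3, 5, 6, 7, 8, 9, 10} ✓

{1, 2, 3, 5, 6, 7, 8, 9, 10}


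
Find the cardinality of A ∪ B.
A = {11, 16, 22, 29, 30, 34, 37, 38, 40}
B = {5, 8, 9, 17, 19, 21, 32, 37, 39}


Set A = {11, 16, 22, 29, 30, 34, 37, 38, 40}, |A| = 9
Set B = {5, 8, 9, 17, 19, 21, 32, 37, 39}, |B| = 9
A ∩ B = {37}, |A ∩ B| = 1
|A ∪ B| = |A| + |B| - |A ∩ B| = 9 + 9 - 1 = 17

17


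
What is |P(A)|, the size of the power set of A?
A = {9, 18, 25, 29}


Set A = {9, 18, 25, 29}
|A| = 4
The power set P(A) contains all subsets of A.
|P(A)| = 2^|A| = 2^4 = 16

16


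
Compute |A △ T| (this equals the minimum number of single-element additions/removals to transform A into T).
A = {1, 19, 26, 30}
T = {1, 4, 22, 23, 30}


Set A = {1, 19, 26, 30}
Set T = {1, 4, 22, 23, 30}
Elements to remove from A (in A, not in T): {19, 26} → 2 removals
Elements to add to A (in T, not in A): {4, 22, 23} → 3 additions
Total edits = 2 + 3 = 5

5


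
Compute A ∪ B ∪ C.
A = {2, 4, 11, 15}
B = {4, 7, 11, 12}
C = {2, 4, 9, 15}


Set A = {2, 4, 11, 15}
Set B = {4, 7, 11, 12}
Set C = {2, 4, 9, 15}
First, A ∪ B = {2, 4, 7, 11, 12, 15}
Then, (A ∪ B) ∪ C = {2, 4, 7, 9, 11, 12, 15}

{2, 4, 7, 9, 11, 12, 15}


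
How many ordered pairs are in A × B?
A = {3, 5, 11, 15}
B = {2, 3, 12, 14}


Set A = {3, 5, 11, 15} has 4 elements.
Set B = {2, 3, 12, 14} has 4 elements.
|A × B| = |A| × |B| = 4 × 4 = 16

16


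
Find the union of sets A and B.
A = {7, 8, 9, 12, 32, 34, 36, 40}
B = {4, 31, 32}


Set A = {7, 8, 9, 12, 32, 34, 36, 40}
Set B = {4, 31, 32}
A ∪ B includes all elements in either set.
Elements from A: {7, 8, 9, 12, 32, 34, 36, 40}
Elements from B not already included: {4, 31}
A ∪ B = {4, 7, 8, 9, 12, 31, 32, 34, 36, 40}

{4, 7, 8, 9, 12, 31, 32, 34, 36, 40}


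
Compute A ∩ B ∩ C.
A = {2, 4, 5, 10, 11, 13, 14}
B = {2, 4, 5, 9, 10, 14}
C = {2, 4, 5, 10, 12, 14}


Set A = {2, 4, 5, 10, 11, 13, 14}
Set B = {2, 4, 5, 9, 10, 14}
Set C = {2, 4, 5, 10, 12, 14}
First, A ∩ B = {2, 4, 5, 10, 14}
Then, (A ∩ B) ∩ C = {2, 4, 5, 10, 14}

{2, 4, 5, 10, 14}


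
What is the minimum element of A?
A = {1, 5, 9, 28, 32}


Set A = {1, 5, 9, 28, 32}
Elements in ascending order: 1, 5, 9, 28, 32
The smallest element is 1.

1


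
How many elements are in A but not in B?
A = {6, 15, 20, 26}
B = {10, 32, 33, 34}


Set A = {6, 15, 20, 26}
Set B = {10, 32, 33, 34}
A \ B = {6, 15, 20, 26}
|A \ B| = 4

4


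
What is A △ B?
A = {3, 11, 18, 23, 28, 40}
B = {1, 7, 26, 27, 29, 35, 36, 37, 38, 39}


Set A = {3, 11, 18, 23, 28, 40}
Set B = {1, 7, 26, 27, 29, 35, 36, 37, 38, 39}
A △ B = (A \ B) ∪ (B \ A)
Elements in A but not B: {3, 11, 18, 23, 28, 40}
Elements in B but not A: {1, 7, 26, 27, 29, 35, 36, 37, 38, 39}
A △ B = {1, 3, 7, 11, 18, 23, 26, 27, 28, 29, 35, 36, 37, 38, 39, 40}

{1, 3, 7, 11, 18, 23, 26, 27, 28, 29, 35, 36, 37, 38, 39, 40}


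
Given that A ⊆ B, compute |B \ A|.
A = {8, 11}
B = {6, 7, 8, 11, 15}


Set A = {8, 11}, |A| = 2
Set B = {6, 7, 8, 11, 15}, |B| = 5
Since A ⊆ B: B \ A = {6, 7, 15}
|B| - |A| = 5 - 2 = 3

3


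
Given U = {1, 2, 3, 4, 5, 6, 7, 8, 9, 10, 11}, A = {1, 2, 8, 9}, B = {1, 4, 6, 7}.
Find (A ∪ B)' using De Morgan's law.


U = {1, 2, 3, 4, 5, 6, 7, 8, 9, 10, 11}
A = {1, 2, 8, 9}, B = {1, 4, 6, 7}
A ∪ B = {1, 2, 4, 6, 7, 8, 9}
(A ∪ B)' = U \ (A ∪ B) = {3, 5, 10, 11}
Verification via A' ∩ B': A' = {3, 4, 5, 6, 7, 10, 11}, B' = {2, 3, 5, 8, 9, 10, 11}
A' ∩ B' = {3, 5, 10, 11} ✓

{3, 5, 10, 11}


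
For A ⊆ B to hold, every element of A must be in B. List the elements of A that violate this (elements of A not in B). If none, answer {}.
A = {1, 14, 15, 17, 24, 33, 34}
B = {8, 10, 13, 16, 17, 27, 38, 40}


Set A = {1, 14, 15, 17, 24, 33, 34}
Set B = {8, 10, 13, 16, 17, 27, 38, 40}
Check each element of A against B:
1 ∉ B (include), 14 ∉ B (include), 15 ∉ B (include), 17 ∈ B, 24 ∉ B (include), 33 ∉ B (include), 34 ∉ B (include)
Elements of A not in B: {1, 14, 15, 24, 33, 34}

{1, 14, 15, 24, 33, 34}


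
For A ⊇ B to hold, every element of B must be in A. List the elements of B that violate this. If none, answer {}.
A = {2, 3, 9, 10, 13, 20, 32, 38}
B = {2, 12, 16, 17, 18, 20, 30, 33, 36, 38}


Set A = {2, 3, 9, 10, 13, 20, 32, 38}
Set B = {2, 12, 16, 17, 18, 20, 30, 33, 36, 38}
Check each element of B against A:
2 ∈ A, 12 ∉ A (include), 16 ∉ A (include), 17 ∉ A (include), 18 ∉ A (include), 20 ∈ A, 30 ∉ A (include), 33 ∉ A (include), 36 ∉ A (include), 38 ∈ A
Elements of B not in A: {12, 16, 17, 18, 30, 33, 36}

{12, 16, 17, 18, 30, 33, 36}


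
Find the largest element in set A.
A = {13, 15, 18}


Set A = {13, 15, 18}
Elements in ascending order: 13, 15, 18
The largest element is 18.

18


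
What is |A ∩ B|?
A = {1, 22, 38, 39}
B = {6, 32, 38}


Set A = {1, 22, 38, 39}
Set B = {6, 32, 38}
A ∩ B = {38}
|A ∩ B| = 1

1


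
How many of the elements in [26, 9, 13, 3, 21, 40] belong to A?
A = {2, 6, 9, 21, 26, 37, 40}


Set A = {2, 6, 9, 21, 26, 37, 40}
Candidates: [26, 9, 13, 3, 21, 40]
Check each candidate:
26 ∈ A, 9 ∈ A, 13 ∉ A, 3 ∉ A, 21 ∈ A, 40 ∈ A
Count of candidates in A: 4

4


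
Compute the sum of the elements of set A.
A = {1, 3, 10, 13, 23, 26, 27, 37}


Set A = {1, 3, 10, 13, 23, 26, 27, 37}
Sum = 1 + 3 + 10 + 13 + 23 + 26 + 27 + 37 = 140

140


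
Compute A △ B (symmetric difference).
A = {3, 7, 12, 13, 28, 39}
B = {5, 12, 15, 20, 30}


Set A = {3, 7, 12, 13, 28, 39}
Set B = {5, 12, 15, 20, 30}
A △ B = (A \ B) ∪ (B \ A)
Elements in A but not B: {3, 7, 13, 28, 39}
Elements in B but not A: {5, 15, 20, 30}
A △ B = {3, 5, 7, 13, 15, 20, 28, 30, 39}

{3, 5, 7, 13, 15, 20, 28, 30, 39}


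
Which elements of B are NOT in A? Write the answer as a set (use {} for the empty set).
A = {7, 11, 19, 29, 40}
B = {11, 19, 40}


Set A = {7, 11, 19, 29, 40}
Set B = {11, 19, 40}
Check each element of B against A:
11 ∈ A, 19 ∈ A, 40 ∈ A
Elements of B not in A: {}

{}


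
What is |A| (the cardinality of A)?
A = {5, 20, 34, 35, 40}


Set A = {5, 20, 34, 35, 40}
Listing elements: 5, 20, 34, 35, 40
Counting: 5 elements
|A| = 5

5


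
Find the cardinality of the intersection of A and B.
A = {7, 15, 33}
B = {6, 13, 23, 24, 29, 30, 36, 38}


Set A = {7, 15, 33}
Set B = {6, 13, 23, 24, 29, 30, 36, 38}
A ∩ B = {}
|A ∩ B| = 0

0


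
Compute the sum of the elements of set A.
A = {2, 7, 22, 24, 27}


Set A = {2, 7, 22, 24, 27}
Sum = 2 + 7 + 22 + 24 + 27 = 82

82


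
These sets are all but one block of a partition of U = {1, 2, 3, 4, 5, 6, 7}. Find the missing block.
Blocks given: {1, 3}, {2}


U = {1, 2, 3, 4, 5, 6, 7}
Shown blocks: {1, 3}, {2}
A partition's blocks are pairwise disjoint and cover U, so the missing block = U \ (union of shown blocks).
Union of shown blocks: {1, 2, 3}
Missing block = U \ (union) = {4, 5, 6, 7}

{4, 5, 6, 7}


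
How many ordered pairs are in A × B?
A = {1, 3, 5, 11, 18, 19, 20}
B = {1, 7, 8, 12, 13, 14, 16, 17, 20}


Set A = {1, 3, 5, 11, 18, 19, 20} has 7 elements.
Set B = {1, 7, 8, 12, 13, 14, 16, 17, 20} has 9 elements.
|A × B| = |A| × |B| = 7 × 9 = 63

63


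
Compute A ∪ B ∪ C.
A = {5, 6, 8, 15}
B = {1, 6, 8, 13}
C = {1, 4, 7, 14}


Set A = {5, 6, 8, 15}
Set B = {1, 6, 8, 13}
Set C = {1, 4, 7, 14}
First, A ∪ B = {1, 5, 6, 8, 13, 15}
Then, (A ∪ B) ∪ C = {1, 4, 5, 6, 7, 8, 13, 14, 15}

{1, 4, 5, 6, 7, 8, 13, 14, 15}


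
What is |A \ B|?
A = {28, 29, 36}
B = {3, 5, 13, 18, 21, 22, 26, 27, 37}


Set A = {28, 29, 36}
Set B = {3, 5, 13, 18, 21, 22, 26, 27, 37}
A \ B = {28, 29, 36}
|A \ B| = 3

3


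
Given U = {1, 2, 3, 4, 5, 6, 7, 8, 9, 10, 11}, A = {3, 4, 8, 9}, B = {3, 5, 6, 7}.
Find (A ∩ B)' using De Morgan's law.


U = {1, 2, 3, 4, 5, 6, 7, 8, 9, 10, 11}
A = {3, 4, 8, 9}, B = {3, 5, 6, 7}
A ∩ B = {3}
(A ∩ B)' = U \ (A ∩ B) = {1, 2, 4, 5, 6, 7, 8, 9, 10, 11}
Verification via A' ∪ B': A' = {1, 2, 5, 6, 7, 10, 11}, B' = {1, 2, 4, 8, 9, 10, 11}
A' ∪ B' = {1, 2, 4, 5, 6, 7, 8, 9, 10, 11} ✓

{1, 2, 4, 5, 6, 7, 8, 9, 10, 11}


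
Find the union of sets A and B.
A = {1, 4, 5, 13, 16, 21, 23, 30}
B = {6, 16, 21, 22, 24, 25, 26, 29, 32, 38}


Set A = {1, 4, 5, 13, 16, 21, 23, 30}
Set B = {6, 16, 21, 22, 24, 25, 26, 29, 32, 38}
A ∪ B includes all elements in either set.
Elements from A: {1, 4, 5, 13, 16, 21, 23, 30}
Elements from B not already included: {6, 22, 24, 25, 26, 29, 32, 38}
A ∪ B = {1, 4, 5, 6, 13, 16, 21, 22, 23, 24, 25, 26, 29, 30, 32, 38}

{1, 4, 5, 6, 13, 16, 21, 22, 23, 24, 25, 26, 29, 30, 32, 38}


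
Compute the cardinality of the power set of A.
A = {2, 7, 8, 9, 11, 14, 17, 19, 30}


Set A = {2, 7, 8, 9, 11, 14, 17, 19, 30}
|A| = 9
The power set P(A) contains all subsets of A.
|P(A)| = 2^|A| = 2^9 = 512

512


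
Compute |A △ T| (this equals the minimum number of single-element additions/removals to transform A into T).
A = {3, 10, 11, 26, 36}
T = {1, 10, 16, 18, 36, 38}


Set A = {3, 10, 11, 26, 36}
Set T = {1, 10, 16, 18, 36, 38}
Elements to remove from A (in A, not in T): {3, 11, 26} → 3 removals
Elements to add to A (in T, not in A): {1, 16, 18, 38} → 4 additions
Total edits = 3 + 4 = 7

7


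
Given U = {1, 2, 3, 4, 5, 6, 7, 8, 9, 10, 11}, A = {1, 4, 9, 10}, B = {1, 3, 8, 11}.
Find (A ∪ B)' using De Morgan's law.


U = {1, 2, 3, 4, 5, 6, 7, 8, 9, 10, 11}
A = {1, 4, 9, 10}, B = {1, 3, 8, 11}
A ∪ B = {1, 3, 4, 8, 9, 10, 11}
(A ∪ B)' = U \ (A ∪ B) = {2, 5, 6, 7}
Verification via A' ∩ B': A' = {2, 3, 5, 6, 7, 8, 11}, B' = {2, 4, 5, 6, 7, 9, 10}
A' ∩ B' = {2, 5, 6, 7} ✓

{2, 5, 6, 7}


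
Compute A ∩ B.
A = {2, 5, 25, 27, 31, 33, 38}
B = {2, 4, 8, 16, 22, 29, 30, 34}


Set A = {2, 5, 25, 27, 31, 33, 38}
Set B = {2, 4, 8, 16, 22, 29, 30, 34}
A ∩ B includes only elements in both sets.
Check each element of A against B:
2 ✓, 5 ✗, 25 ✗, 27 ✗, 31 ✗, 33 ✗, 38 ✗
A ∩ B = {2}

{2}


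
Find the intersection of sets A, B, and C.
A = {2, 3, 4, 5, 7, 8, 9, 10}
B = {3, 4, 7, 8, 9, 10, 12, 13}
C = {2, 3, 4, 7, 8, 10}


Set A = {2, 3, 4, 5, 7, 8, 9, 10}
Set B = {3, 4, 7, 8, 9, 10, 12, 13}
Set C = {2, 3, 4, 7, 8, 10}
First, A ∩ B = {3, 4, 7, 8, 9, 10}
Then, (A ∩ B) ∩ C = {3, 4, 7, 8, 10}

{3, 4, 7, 8, 10}


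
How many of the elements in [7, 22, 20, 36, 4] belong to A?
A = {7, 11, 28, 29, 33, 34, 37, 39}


Set A = {7, 11, 28, 29, 33, 34, 37, 39}
Candidates: [7, 22, 20, 36, 4]
Check each candidate:
7 ∈ A, 22 ∉ A, 20 ∉ A, 36 ∉ A, 4 ∉ A
Count of candidates in A: 1

1


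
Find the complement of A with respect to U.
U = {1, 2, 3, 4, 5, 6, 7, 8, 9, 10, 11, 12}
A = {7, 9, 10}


Universal set U = {1, 2, 3, 4, 5, 6, 7, 8, 9, 10, 11, 12}
Set A = {7, 9, 10}
A' = U \ A = elements in U but not in A
Checking each element of U:
1 (not in A, include), 2 (not in A, include), 3 (not in A, include), 4 (not in A, include), 5 (not in A, include), 6 (not in A, include), 7 (in A, exclude), 8 (not in A, include), 9 (in A, exclude), 10 (in A, exclude), 11 (not in A, include), 12 (not in A, include)
A' = {1, 2, 3, 4, 5, 6, 8, 11, 12}

{1, 2, 3, 4, 5, 6, 8, 11, 12}


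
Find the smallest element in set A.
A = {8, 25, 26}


Set A = {8, 25, 26}
Elements in ascending order: 8, 25, 26
The smallest element is 8.

8


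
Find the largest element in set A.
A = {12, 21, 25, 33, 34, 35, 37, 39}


Set A = {12, 21, 25, 33, 34, 35, 37, 39}
Elements in ascending order: 12, 21, 25, 33, 34, 35, 37, 39
The largest element is 39.

39


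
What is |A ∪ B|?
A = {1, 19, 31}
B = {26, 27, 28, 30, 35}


Set A = {1, 19, 31}, |A| = 3
Set B = {26, 27, 28, 30, 35}, |B| = 5
A ∩ B = {}, |A ∩ B| = 0
|A ∪ B| = |A| + |B| - |A ∩ B| = 3 + 5 - 0 = 8

8


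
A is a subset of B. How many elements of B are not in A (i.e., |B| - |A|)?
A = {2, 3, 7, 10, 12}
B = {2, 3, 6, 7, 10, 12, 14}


Set A = {2, 3, 7, 10, 12}, |A| = 5
Set B = {2, 3, 6, 7, 10, 12, 14}, |B| = 7
Since A ⊆ B: B \ A = {6, 14}
|B| - |A| = 7 - 5 = 2

2


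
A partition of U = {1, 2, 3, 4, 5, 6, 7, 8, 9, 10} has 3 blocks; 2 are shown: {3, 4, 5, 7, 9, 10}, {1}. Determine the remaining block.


U = {1, 2, 3, 4, 5, 6, 7, 8, 9, 10}
Shown blocks: {3, 4, 5, 7, 9, 10}, {1}
A partition's blocks are pairwise disjoint and cover U, so the missing block = U \ (union of shown blocks).
Union of shown blocks: {1, 3, 4, 5, 7, 9, 10}
Missing block = U \ (union) = {2, 6, 8}

{2, 6, 8}


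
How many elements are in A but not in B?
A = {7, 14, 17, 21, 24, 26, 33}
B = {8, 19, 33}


Set A = {7, 14, 17, 21, 24, 26, 33}
Set B = {8, 19, 33}
A \ B = {7, 14, 17, 21, 24, 26}
|A \ B| = 6

6


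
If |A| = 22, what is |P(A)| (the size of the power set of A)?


The set has 22 elements.
The power set contains all possible subsets.
|P(A)| = 2^|A| = 2^22 = 4194304

4194304


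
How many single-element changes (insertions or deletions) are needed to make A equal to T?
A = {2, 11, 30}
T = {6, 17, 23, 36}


Set A = {2, 11, 30}
Set T = {6, 17, 23, 36}
Elements to remove from A (in A, not in T): {2, 11, 30} → 3 removals
Elements to add to A (in T, not in A): {6, 17, 23, 36} → 4 additions
Total edits = 3 + 4 = 7

7


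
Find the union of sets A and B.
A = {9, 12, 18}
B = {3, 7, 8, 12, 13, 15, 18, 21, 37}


Set A = {9, 12, 18}
Set B = {3, 7, 8, 12, 13, 15, 18, 21, 37}
A ∪ B includes all elements in either set.
Elements from A: {9, 12, 18}
Elements from B not already included: {3, 7, 8, 13, 15, 21, 37}
A ∪ B = {3, 7, 8, 9, 12, 13, 15, 18, 21, 37}

{3, 7, 8, 9, 12, 13, 15, 18, 21, 37}


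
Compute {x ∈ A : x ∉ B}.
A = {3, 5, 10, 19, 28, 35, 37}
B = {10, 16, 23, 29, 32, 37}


Set A = {3, 5, 10, 19, 28, 35, 37}
Set B = {10, 16, 23, 29, 32, 37}
Check each element of A against B:
3 ∉ B (include), 5 ∉ B (include), 10 ∈ B, 19 ∉ B (include), 28 ∉ B (include), 35 ∉ B (include), 37 ∈ B
Elements of A not in B: {3, 5, 19, 28, 35}

{3, 5, 19, 28, 35}


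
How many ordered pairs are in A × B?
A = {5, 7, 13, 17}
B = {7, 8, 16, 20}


Set A = {5, 7, 13, 17} has 4 elements.
Set B = {7, 8, 16, 20} has 4 elements.
|A × B| = |A| × |B| = 4 × 4 = 16

16


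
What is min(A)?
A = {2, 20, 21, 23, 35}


Set A = {2, 20, 21, 23, 35}
Elements in ascending order: 2, 20, 21, 23, 35
The smallest element is 2.

2


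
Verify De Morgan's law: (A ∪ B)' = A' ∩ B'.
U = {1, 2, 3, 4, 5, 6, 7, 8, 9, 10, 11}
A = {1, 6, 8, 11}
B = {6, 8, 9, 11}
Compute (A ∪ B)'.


U = {1, 2, 3, 4, 5, 6, 7, 8, 9, 10, 11}
A = {1, 6, 8, 11}, B = {6, 8, 9, 11}
A ∪ B = {1, 6, 8, 9, 11}
(A ∪ B)' = U \ (A ∪ B) = {2, 3, 4, 5, 7, 10}
Verification via A' ∩ B': A' = {2, 3, 4, 5, 7, 9, 10}, B' = {1, 2, 3, 4, 5, 7, 10}
A' ∩ B' = {2, 3, 4, 5, 7, 10} ✓

{2, 3, 4, 5, 7, 10}


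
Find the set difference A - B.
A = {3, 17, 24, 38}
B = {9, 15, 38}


Set A = {3, 17, 24, 38}
Set B = {9, 15, 38}
A \ B includes elements in A that are not in B.
Check each element of A:
3 (not in B, keep), 17 (not in B, keep), 24 (not in B, keep), 38 (in B, remove)
A \ B = {3, 17, 24}

{3, 17, 24}


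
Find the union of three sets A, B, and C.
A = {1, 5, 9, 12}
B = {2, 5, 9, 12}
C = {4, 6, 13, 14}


Set A = {1, 5, 9, 12}
Set B = {2, 5, 9, 12}
Set C = {4, 6, 13, 14}
First, A ∪ B = {1, 2, 5, 9, 12}
Then, (A ∪ B) ∪ C = {1, 2, 4, 5, 6, 9, 12, 13, 14}

{1, 2, 4, 5, 6, 9, 12, 13, 14}


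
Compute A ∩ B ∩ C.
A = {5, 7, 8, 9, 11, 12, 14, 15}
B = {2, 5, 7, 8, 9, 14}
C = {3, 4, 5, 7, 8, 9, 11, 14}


Set A = {5, 7, 8, 9, 11, 12, 14, 15}
Set B = {2, 5, 7, 8, 9, 14}
Set C = {3, 4, 5, 7, 8, 9, 11, 14}
First, A ∩ B = {5, 7, 8, 9, 14}
Then, (A ∩ B) ∩ C = {5, 7, 8, 9, 14}

{5, 7, 8, 9, 14}


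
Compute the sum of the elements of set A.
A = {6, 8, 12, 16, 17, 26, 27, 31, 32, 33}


Set A = {6, 8, 12, 16, 17, 26, 27, 31, 32, 33}
Sum = 6 + 8 + 12 + 16 + 17 + 26 + 27 + 31 + 32 + 33 = 208

208


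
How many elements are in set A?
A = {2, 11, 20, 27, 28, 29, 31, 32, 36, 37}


Set A = {2, 11, 20, 27, 28, 29, 31, 32, 36, 37}
Listing elements: 2, 11, 20, 27, 28, 29, 31, 32, 36, 37
Counting: 10 elements
|A| = 10

10


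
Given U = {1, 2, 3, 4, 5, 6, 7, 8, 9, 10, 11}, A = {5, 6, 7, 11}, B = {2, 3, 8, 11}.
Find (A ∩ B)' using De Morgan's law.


U = {1, 2, 3, 4, 5, 6, 7, 8, 9, 10, 11}
A = {5, 6, 7, 11}, B = {2, 3, 8, 11}
A ∩ B = {11}
(A ∩ B)' = U \ (A ∩ B) = {1, 2, 3, 4, 5, 6, 7, 8, 9, 10}
Verification via A' ∪ B': A' = {1, 2, 3, 4, 8, 9, 10}, B' = {1, 4, 5, 6, 7, 9, 10}
A' ∪ B' = {1, 2, 3, 4, 5, 6, 7, 8, 9, 10} ✓

{1, 2, 3, 4, 5, 6, 7, 8, 9, 10}


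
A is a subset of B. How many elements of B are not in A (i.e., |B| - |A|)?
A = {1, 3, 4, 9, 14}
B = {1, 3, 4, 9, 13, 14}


Set A = {1, 3, 4, 9, 14}, |A| = 5
Set B = {1, 3, 4, 9, 13, 14}, |B| = 6
Since A ⊆ B: B \ A = {13}
|B| - |A| = 6 - 5 = 1

1


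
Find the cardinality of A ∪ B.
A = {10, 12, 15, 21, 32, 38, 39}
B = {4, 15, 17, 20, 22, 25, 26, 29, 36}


Set A = {10, 12, 15, 21, 32, 38, 39}, |A| = 7
Set B = {4, 15, 17, 20, 22, 25, 26, 29, 36}, |B| = 9
A ∩ B = {15}, |A ∩ B| = 1
|A ∪ B| = |A| + |B| - |A ∩ B| = 7 + 9 - 1 = 15

15


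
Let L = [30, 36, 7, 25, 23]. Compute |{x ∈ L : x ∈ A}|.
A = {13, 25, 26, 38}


Set A = {13, 25, 26, 38}
Candidates: [30, 36, 7, 25, 23]
Check each candidate:
30 ∉ A, 36 ∉ A, 7 ∉ A, 25 ∈ A, 23 ∉ A
Count of candidates in A: 1

1


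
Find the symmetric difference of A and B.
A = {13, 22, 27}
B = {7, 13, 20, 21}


Set A = {13, 22, 27}
Set B = {7, 13, 20, 21}
A △ B = (A \ B) ∪ (B \ A)
Elements in A but not B: {22, 27}
Elements in B but not A: {7, 20, 21}
A △ B = {7, 20, 21, 22, 27}

{7, 20, 21, 22, 27}


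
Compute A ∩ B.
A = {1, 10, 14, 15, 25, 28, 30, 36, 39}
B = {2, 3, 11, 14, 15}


Set A = {1, 10, 14, 15, 25, 28, 30, 36, 39}
Set B = {2, 3, 11, 14, 15}
A ∩ B includes only elements in both sets.
Check each element of A against B:
1 ✗, 10 ✗, 14 ✓, 15 ✓, 25 ✗, 28 ✗, 30 ✗, 36 ✗, 39 ✗
A ∩ B = {14, 15}

{14, 15}


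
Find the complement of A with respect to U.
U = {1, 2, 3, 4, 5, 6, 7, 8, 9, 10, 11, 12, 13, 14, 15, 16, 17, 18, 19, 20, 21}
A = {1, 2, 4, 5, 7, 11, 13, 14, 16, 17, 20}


Universal set U = {1, 2, 3, 4, 5, 6, 7, 8, 9, 10, 11, 12, 13, 14, 15, 16, 17, 18, 19, 20, 21}
Set A = {1, 2, 4, 5, 7, 11, 13, 14, 16, 17, 20}
A' = U \ A = elements in U but not in A
Checking each element of U:
1 (in A, exclude), 2 (in A, exclude), 3 (not in A, include), 4 (in A, exclude), 5 (in A, exclude), 6 (not in A, include), 7 (in A, exclude), 8 (not in A, include), 9 (not in A, include), 10 (not in A, include), 11 (in A, exclude), 12 (not in A, include), 13 (in A, exclude), 14 (in A, exclude), 15 (not in A, include), 16 (in A, exclude), 17 (in A, exclude), 18 (not in A, include), 19 (not in A, include), 20 (in A, exclude), 21 (not in A, include)
A' = {3, 6, 8, 9, 10, 12, 15, 18, 19, 21}

{3, 6, 8, 9, 10, 12, 15, 18, 19, 21}


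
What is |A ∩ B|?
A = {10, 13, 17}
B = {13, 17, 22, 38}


Set A = {10, 13, 17}
Set B = {13, 17, 22, 38}
A ∩ B = {13, 17}
|A ∩ B| = 2

2


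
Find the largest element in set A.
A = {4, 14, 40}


Set A = {4, 14, 40}
Elements in ascending order: 4, 14, 40
The largest element is 40.

40


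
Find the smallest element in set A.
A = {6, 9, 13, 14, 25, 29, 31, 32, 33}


Set A = {6, 9, 13, 14, 25, 29, 31, 32, 33}
Elements in ascending order: 6, 9, 13, 14, 25, 29, 31, 32, 33
The smallest element is 6.

6


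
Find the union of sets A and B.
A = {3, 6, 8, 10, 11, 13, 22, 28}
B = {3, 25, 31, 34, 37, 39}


Set A = {3, 6, 8, 10, 11, 13, 22, 28}
Set B = {3, 25, 31, 34, 37, 39}
A ∪ B includes all elements in either set.
Elements from A: {3, 6, 8, 10, 11, 13, 22, 28}
Elements from B not already included: {25, 31, 34, 37, 39}
A ∪ B = {3, 6, 8, 10, 11, 13, 22, 25, 28, 31, 34, 37, 39}

{3, 6, 8, 10, 11, 13, 22, 25, 28, 31, 34, 37, 39}


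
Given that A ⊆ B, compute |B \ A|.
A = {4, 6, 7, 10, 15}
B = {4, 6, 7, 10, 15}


Set A = {4, 6, 7, 10, 15}, |A| = 5
Set B = {4, 6, 7, 10, 15}, |B| = 5
Since A ⊆ B: B \ A = {}
|B| - |A| = 5 - 5 = 0

0


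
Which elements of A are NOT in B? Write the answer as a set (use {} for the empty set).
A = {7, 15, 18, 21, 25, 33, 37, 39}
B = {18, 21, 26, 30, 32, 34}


Set A = {7, 15, 18, 21, 25, 33, 37, 39}
Set B = {18, 21, 26, 30, 32, 34}
Check each element of A against B:
7 ∉ B (include), 15 ∉ B (include), 18 ∈ B, 21 ∈ B, 25 ∉ B (include), 33 ∉ B (include), 37 ∉ B (include), 39 ∉ B (include)
Elements of A not in B: {7, 15, 25, 33, 37, 39}

{7, 15, 25, 33, 37, 39}


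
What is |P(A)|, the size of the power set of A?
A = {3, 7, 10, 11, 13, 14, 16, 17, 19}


Set A = {3, 7, 10, 11, 13, 14, 16, 17, 19}
|A| = 9
The power set P(A) contains all subsets of A.
|P(A)| = 2^|A| = 2^9 = 512

512


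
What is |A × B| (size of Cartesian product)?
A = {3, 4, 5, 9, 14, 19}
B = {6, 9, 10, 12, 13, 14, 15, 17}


Set A = {3, 4, 5, 9, 14, 19} has 6 elements.
Set B = {6, 9, 10, 12, 13, 14, 15, 17} has 8 elements.
|A × B| = |A| × |B| = 6 × 8 = 48

48


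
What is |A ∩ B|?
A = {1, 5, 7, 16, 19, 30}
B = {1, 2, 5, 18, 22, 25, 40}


Set A = {1, 5, 7, 16, 19, 30}
Set B = {1, 2, 5, 18, 22, 25, 40}
A ∩ B = {1, 5}
|A ∩ B| = 2

2


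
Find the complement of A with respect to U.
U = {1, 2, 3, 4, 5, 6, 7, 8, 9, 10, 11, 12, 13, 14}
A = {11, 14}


Universal set U = {1, 2, 3, 4, 5, 6, 7, 8, 9, 10, 11, 12, 13, 14}
Set A = {11, 14}
A' = U \ A = elements in U but not in A
Checking each element of U:
1 (not in A, include), 2 (not in A, include), 3 (not in A, include), 4 (not in A, include), 5 (not in A, include), 6 (not in A, include), 7 (not in A, include), 8 (not in A, include), 9 (not in A, include), 10 (not in A, include), 11 (in A, exclude), 12 (not in A, include), 13 (not in A, include), 14 (in A, exclude)
A' = {1, 2, 3, 4, 5, 6, 7, 8, 9, 10, 12, 13}

{1, 2, 3, 4, 5, 6, 7, 8, 9, 10, 12, 13}


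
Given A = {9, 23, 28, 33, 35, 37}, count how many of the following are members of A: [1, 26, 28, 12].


Set A = {9, 23, 28, 33, 35, 37}
Candidates: [1, 26, 28, 12]
Check each candidate:
1 ∉ A, 26 ∉ A, 28 ∈ A, 12 ∉ A
Count of candidates in A: 1

1


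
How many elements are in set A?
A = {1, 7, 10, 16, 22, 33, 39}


Set A = {1, 7, 10, 16, 22, 33, 39}
Listing elements: 1, 7, 10, 16, 22, 33, 39
Counting: 7 elements
|A| = 7

7


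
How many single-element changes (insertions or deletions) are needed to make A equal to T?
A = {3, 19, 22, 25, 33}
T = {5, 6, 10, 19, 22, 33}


Set A = {3, 19, 22, 25, 33}
Set T = {5, 6, 10, 19, 22, 33}
Elements to remove from A (in A, not in T): {3, 25} → 2 removals
Elements to add to A (in T, not in A): {5, 6, 10} → 3 additions
Total edits = 2 + 3 = 5

5


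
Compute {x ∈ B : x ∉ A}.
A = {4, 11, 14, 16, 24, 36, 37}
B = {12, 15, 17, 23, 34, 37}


Set A = {4, 11, 14, 16, 24, 36, 37}
Set B = {12, 15, 17, 23, 34, 37}
Check each element of B against A:
12 ∉ A (include), 15 ∉ A (include), 17 ∉ A (include), 23 ∉ A (include), 34 ∉ A (include), 37 ∈ A
Elements of B not in A: {12, 15, 17, 23, 34}

{12, 15, 17, 23, 34}


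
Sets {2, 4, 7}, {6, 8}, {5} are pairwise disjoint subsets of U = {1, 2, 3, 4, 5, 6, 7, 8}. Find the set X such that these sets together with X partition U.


U = {1, 2, 3, 4, 5, 6, 7, 8}
Shown blocks: {2, 4, 7}, {6, 8}, {5}
A partition's blocks are pairwise disjoint and cover U, so the missing block = U \ (union of shown blocks).
Union of shown blocks: {2, 4, 5, 6, 7, 8}
Missing block = U \ (union) = {1, 3}

{1, 3}


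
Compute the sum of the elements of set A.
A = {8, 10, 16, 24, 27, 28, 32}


Set A = {8, 10, 16, 24, 27, 28, 32}
Sum = 8 + 10 + 16 + 24 + 27 + 28 + 32 = 145

145


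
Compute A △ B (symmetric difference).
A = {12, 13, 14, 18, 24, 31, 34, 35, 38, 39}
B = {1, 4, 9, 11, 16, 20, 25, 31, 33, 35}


Set A = {12, 13, 14, 18, 24, 31, 34, 35, 38, 39}
Set B = {1, 4, 9, 11, 16, 20, 25, 31, 33, 35}
A △ B = (A \ B) ∪ (B \ A)
Elements in A but not B: {12, 13, 14, 18, 24, 34, 38, 39}
Elements in B but not A: {1, 4, 9, 11, 16, 20, 25, 33}
A △ B = {1, 4, 9, 11, 12, 13, 14, 16, 18, 20, 24, 25, 33, 34, 38, 39}

{1, 4, 9, 11, 12, 13, 14, 16, 18, 20, 24, 25, 33, 34, 38, 39}


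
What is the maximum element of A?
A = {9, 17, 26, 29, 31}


Set A = {9, 17, 26, 29, 31}
Elements in ascending order: 9, 17, 26, 29, 31
The largest element is 31.

31


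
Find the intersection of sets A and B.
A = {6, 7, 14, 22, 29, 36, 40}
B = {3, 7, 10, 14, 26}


Set A = {6, 7, 14, 22, 29, 36, 40}
Set B = {3, 7, 10, 14, 26}
A ∩ B includes only elements in both sets.
Check each element of A against B:
6 ✗, 7 ✓, 14 ✓, 22 ✗, 29 ✗, 36 ✗, 40 ✗
A ∩ B = {7, 14}

{7, 14}


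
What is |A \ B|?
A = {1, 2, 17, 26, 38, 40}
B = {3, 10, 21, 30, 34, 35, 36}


Set A = {1, 2, 17, 26, 38, 40}
Set B = {3, 10, 21, 30, 34, 35, 36}
A \ B = {1, 2, 17, 26, 38, 40}
|A \ B| = 6

6


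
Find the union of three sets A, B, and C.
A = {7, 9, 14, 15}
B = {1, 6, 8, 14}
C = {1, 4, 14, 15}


Set A = {7, 9, 14, 15}
Set B = {1, 6, 8, 14}
Set C = {1, 4, 14, 15}
First, A ∪ B = {1, 6, 7, 8, 9, 14, 15}
Then, (A ∪ B) ∪ C = {1, 4, 6, 7, 8, 9, 14, 15}

{1, 4, 6, 7, 8, 9, 14, 15}


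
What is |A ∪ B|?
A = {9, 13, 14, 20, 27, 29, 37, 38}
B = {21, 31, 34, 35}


Set A = {9, 13, 14, 20, 27, 29, 37, 38}, |A| = 8
Set B = {21, 31, 34, 35}, |B| = 4
A ∩ B = {}, |A ∩ B| = 0
|A ∪ B| = |A| + |B| - |A ∩ B| = 8 + 4 - 0 = 12

12


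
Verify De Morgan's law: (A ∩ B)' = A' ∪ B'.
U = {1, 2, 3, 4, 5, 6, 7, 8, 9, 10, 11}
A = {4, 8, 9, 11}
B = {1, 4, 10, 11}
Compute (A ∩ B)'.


U = {1, 2, 3, 4, 5, 6, 7, 8, 9, 10, 11}
A = {4, 8, 9, 11}, B = {1, 4, 10, 11}
A ∩ B = {4, 11}
(A ∩ B)' = U \ (A ∩ B) = {1, 2, 3, 5, 6, 7, 8, 9, 10}
Verification via A' ∪ B': A' = {1, 2, 3, 5, 6, 7, 10}, B' = {2, 3, 5, 6, 7, 8, 9}
A' ∪ B' = {1, 2, 3, 5, 6, 7, 8, 9, 10} ✓

{1, 2, 3, 5, 6, 7, 8, 9, 10}


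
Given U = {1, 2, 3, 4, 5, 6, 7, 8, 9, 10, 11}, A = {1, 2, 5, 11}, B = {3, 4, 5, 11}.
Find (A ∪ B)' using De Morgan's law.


U = {1, 2, 3, 4, 5, 6, 7, 8, 9, 10, 11}
A = {1, 2, 5, 11}, B = {3, 4, 5, 11}
A ∪ B = {1, 2, 3, 4, 5, 11}
(A ∪ B)' = U \ (A ∪ B) = {6, 7, 8, 9, 10}
Verification via A' ∩ B': A' = {3, 4, 6, 7, 8, 9, 10}, B' = {1, 2, 6, 7, 8, 9, 10}
A' ∩ B' = {6, 7, 8, 9, 10} ✓

{6, 7, 8, 9, 10}


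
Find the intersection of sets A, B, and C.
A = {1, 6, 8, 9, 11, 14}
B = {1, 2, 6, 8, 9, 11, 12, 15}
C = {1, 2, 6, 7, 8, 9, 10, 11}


Set A = {1, 6, 8, 9, 11, 14}
Set B = {1, 2, 6, 8, 9, 11, 12, 15}
Set C = {1, 2, 6, 7, 8, 9, 10, 11}
First, A ∩ B = {1, 6, 8, 9, 11}
Then, (A ∩ B) ∩ C = {1, 6, 8, 9, 11}

{1, 6, 8, 9, 11}


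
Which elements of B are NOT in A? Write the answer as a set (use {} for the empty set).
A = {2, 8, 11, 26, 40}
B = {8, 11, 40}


Set A = {2, 8, 11, 26, 40}
Set B = {8, 11, 40}
Check each element of B against A:
8 ∈ A, 11 ∈ A, 40 ∈ A
Elements of B not in A: {}

{}


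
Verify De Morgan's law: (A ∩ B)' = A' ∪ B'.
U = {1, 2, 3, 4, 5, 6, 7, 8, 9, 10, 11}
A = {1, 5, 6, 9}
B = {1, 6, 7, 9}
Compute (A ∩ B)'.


U = {1, 2, 3, 4, 5, 6, 7, 8, 9, 10, 11}
A = {1, 5, 6, 9}, B = {1, 6, 7, 9}
A ∩ B = {1, 6, 9}
(A ∩ B)' = U \ (A ∩ B) = {2, 3, 4, 5, 7, 8, 10, 11}
Verification via A' ∪ B': A' = {2, 3, 4, 7, 8, 10, 11}, B' = {2, 3, 4, 5, 8, 10, 11}
A' ∪ B' = {2, 3, 4, 5, 7, 8, 10, 11} ✓

{2, 3, 4, 5, 7, 8, 10, 11}


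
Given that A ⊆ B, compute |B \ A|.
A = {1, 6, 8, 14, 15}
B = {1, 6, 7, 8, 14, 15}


Set A = {1, 6, 8, 14, 15}, |A| = 5
Set B = {1, 6, 7, 8, 14, 15}, |B| = 6
Since A ⊆ B: B \ A = {7}
|B| - |A| = 6 - 5 = 1

1


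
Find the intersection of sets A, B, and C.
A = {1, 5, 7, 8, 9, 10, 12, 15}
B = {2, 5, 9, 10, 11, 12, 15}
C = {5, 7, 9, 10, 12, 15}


Set A = {1, 5, 7, 8, 9, 10, 12, 15}
Set B = {2, 5, 9, 10, 11, 12, 15}
Set C = {5, 7, 9, 10, 12, 15}
First, A ∩ B = {5, 9, 10, 12, 15}
Then, (A ∩ B) ∩ C = {5, 9, 10, 12, 15}

{5, 9, 10, 12, 15}


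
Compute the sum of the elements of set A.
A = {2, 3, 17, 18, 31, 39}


Set A = {2, 3, 17, 18, 31, 39}
Sum = 2 + 3 + 17 + 18 + 31 + 39 = 110

110


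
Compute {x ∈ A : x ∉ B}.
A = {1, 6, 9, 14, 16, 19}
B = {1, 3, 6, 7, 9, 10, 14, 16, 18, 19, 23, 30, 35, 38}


Set A = {1, 6, 9, 14, 16, 19}
Set B = {1, 3, 6, 7, 9, 10, 14, 16, 18, 19, 23, 30, 35, 38}
Check each element of A against B:
1 ∈ B, 6 ∈ B, 9 ∈ B, 14 ∈ B, 16 ∈ B, 19 ∈ B
Elements of A not in B: {}

{}


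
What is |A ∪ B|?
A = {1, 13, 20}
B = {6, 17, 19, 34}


Set A = {1, 13, 20}, |A| = 3
Set B = {6, 17, 19, 34}, |B| = 4
A ∩ B = {}, |A ∩ B| = 0
|A ∪ B| = |A| + |B| - |A ∩ B| = 3 + 4 - 0 = 7

7


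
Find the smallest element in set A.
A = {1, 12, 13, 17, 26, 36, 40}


Set A = {1, 12, 13, 17, 26, 36, 40}
Elements in ascending order: 1, 12, 13, 17, 26, 36, 40
The smallest element is 1.

1


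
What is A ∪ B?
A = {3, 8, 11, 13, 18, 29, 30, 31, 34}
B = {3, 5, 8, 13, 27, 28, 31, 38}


Set A = {3, 8, 11, 13, 18, 29, 30, 31, 34}
Set B = {3, 5, 8, 13, 27, 28, 31, 38}
A ∪ B includes all elements in either set.
Elements from A: {3, 8, 11, 13, 18, 29, 30, 31, 34}
Elements from B not already included: {5, 27, 28, 38}
A ∪ B = {3, 5, 8, 11, 13, 18, 27, 28, 29, 30, 31, 34, 38}

{3, 5, 8, 11, 13, 18, 27, 28, 29, 30, 31, 34, 38}


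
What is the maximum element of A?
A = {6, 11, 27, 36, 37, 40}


Set A = {6, 11, 27, 36, 37, 40}
Elements in ascending order: 6, 11, 27, 36, 37, 40
The largest element is 40.

40


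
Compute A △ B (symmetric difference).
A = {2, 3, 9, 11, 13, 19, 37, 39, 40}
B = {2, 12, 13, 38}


Set A = {2, 3, 9, 11, 13, 19, 37, 39, 40}
Set B = {2, 12, 13, 38}
A △ B = (A \ B) ∪ (B \ A)
Elements in A but not B: {3, 9, 11, 19, 37, 39, 40}
Elements in B but not A: {12, 38}
A △ B = {3, 9, 11, 12, 19, 37, 38, 39, 40}

{3, 9, 11, 12, 19, 37, 38, 39, 40}


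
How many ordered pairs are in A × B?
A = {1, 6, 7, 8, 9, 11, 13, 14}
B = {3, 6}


Set A = {1, 6, 7, 8, 9, 11, 13, 14} has 8 elements.
Set B = {3, 6} has 2 elements.
|A × B| = |A| × |B| = 8 × 2 = 16

16


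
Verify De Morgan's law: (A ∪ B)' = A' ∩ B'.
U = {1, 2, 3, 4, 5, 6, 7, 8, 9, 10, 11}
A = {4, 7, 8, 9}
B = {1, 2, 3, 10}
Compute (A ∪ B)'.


U = {1, 2, 3, 4, 5, 6, 7, 8, 9, 10, 11}
A = {4, 7, 8, 9}, B = {1, 2, 3, 10}
A ∪ B = {1, 2, 3, 4, 7, 8, 9, 10}
(A ∪ B)' = U \ (A ∪ B) = {5, 6, 11}
Verification via A' ∩ B': A' = {1, 2, 3, 5, 6, 10, 11}, B' = {4, 5, 6, 7, 8, 9, 11}
A' ∩ B' = {5, 6, 11} ✓

{5, 6, 11}


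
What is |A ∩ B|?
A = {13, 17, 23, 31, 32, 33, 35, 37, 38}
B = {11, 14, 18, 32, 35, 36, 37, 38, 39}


Set A = {13, 17, 23, 31, 32, 33, 35, 37, 38}
Set B = {11, 14, 18, 32, 35, 36, 37, 38, 39}
A ∩ B = {32, 35, 37, 38}
|A ∩ B| = 4

4


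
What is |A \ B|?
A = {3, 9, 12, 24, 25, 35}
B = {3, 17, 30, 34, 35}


Set A = {3, 9, 12, 24, 25, 35}
Set B = {3, 17, 30, 34, 35}
A \ B = {9, 12, 24, 25}
|A \ B| = 4

4


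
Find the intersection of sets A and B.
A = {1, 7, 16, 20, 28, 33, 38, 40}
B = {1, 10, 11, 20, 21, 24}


Set A = {1, 7, 16, 20, 28, 33, 38, 40}
Set B = {1, 10, 11, 20, 21, 24}
A ∩ B includes only elements in both sets.
Check each element of A against B:
1 ✓, 7 ✗, 16 ✗, 20 ✓, 28 ✗, 33 ✗, 38 ✗, 40 ✗
A ∩ B = {1, 20}

{1, 20}


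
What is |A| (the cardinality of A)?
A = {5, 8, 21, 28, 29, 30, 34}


Set A = {5, 8, 21, 28, 29, 30, 34}
Listing elements: 5, 8, 21, 28, 29, 30, 34
Counting: 7 elements
|A| = 7

7


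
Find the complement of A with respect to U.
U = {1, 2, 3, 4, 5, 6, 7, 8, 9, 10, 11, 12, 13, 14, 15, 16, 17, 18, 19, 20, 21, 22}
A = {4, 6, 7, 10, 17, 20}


Universal set U = {1, 2, 3, 4, 5, 6, 7, 8, 9, 10, 11, 12, 13, 14, 15, 16, 17, 18, 19, 20, 21, 22}
Set A = {4, 6, 7, 10, 17, 20}
A' = U \ A = elements in U but not in A
Checking each element of U:
1 (not in A, include), 2 (not in A, include), 3 (not in A, include), 4 (in A, exclude), 5 (not in A, include), 6 (in A, exclude), 7 (in A, exclude), 8 (not in A, include), 9 (not in A, include), 10 (in A, exclude), 11 (not in A, include), 12 (not in A, include), 13 (not in A, include), 14 (not in A, include), 15 (not in A, include), 16 (not in A, include), 17 (in A, exclude), 18 (not in A, include), 19 (not in A, include), 20 (in A, exclude), 21 (not in A, include), 22 (not in A, include)
A' = {1, 2, 3, 5, 8, 9, 11, 12, 13, 14, 15, 16, 18, 19, 21, 22}

{1, 2, 3, 5, 8, 9, 11, 12, 13, 14, 15, 16, 18, 19, 21, 22}


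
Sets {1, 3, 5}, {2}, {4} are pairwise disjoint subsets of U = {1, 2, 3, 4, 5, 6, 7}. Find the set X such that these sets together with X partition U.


U = {1, 2, 3, 4, 5, 6, 7}
Shown blocks: {1, 3, 5}, {2}, {4}
A partition's blocks are pairwise disjoint and cover U, so the missing block = U \ (union of shown blocks).
Union of shown blocks: {1, 2, 3, 4, 5}
Missing block = U \ (union) = {6, 7}

{6, 7}


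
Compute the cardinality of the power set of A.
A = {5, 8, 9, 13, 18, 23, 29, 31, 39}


Set A = {5, 8, 9, 13, 18, 23, 29, 31, 39}
|A| = 9
The power set P(A) contains all subsets of A.
|P(A)| = 2^|A| = 2^9 = 512

512


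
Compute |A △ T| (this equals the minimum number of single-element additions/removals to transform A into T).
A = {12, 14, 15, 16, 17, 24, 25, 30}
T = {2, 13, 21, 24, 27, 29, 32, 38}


Set A = {12, 14, 15, 16, 17, 24, 25, 30}
Set T = {2, 13, 21, 24, 27, 29, 32, 38}
Elements to remove from A (in A, not in T): {12, 14, 15, 16, 17, 25, 30} → 7 removals
Elements to add to A (in T, not in A): {2, 13, 21, 27, 29, 32, 38} → 7 additions
Total edits = 7 + 7 = 14

14


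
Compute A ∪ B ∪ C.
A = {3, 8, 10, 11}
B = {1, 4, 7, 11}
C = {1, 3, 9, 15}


Set A = {3, 8, 10, 11}
Set B = {1, 4, 7, 11}
Set C = {1, 3, 9, 15}
First, A ∪ B = {1, 3, 4, 7, 8, 10, 11}
Then, (A ∪ B) ∪ C = {1, 3, 4, 7, 8, 9, 10, 11, 15}

{1, 3, 4, 7, 8, 9, 10, 11, 15}


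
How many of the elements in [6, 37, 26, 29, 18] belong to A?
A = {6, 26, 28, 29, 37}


Set A = {6, 26, 28, 29, 37}
Candidates: [6, 37, 26, 29, 18]
Check each candidate:
6 ∈ A, 37 ∈ A, 26 ∈ A, 29 ∈ A, 18 ∉ A
Count of candidates in A: 4

4


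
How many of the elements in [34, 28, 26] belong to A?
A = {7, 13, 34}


Set A = {7, 13, 34}
Candidates: [34, 28, 26]
Check each candidate:
34 ∈ A, 28 ∉ A, 26 ∉ A
Count of candidates in A: 1

1


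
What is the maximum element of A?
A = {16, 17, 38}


Set A = {16, 17, 38}
Elements in ascending order: 16, 17, 38
The largest element is 38.

38


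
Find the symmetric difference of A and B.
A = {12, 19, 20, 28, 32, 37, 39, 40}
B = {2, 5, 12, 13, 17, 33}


Set A = {12, 19, 20, 28, 32, 37, 39, 40}
Set B = {2, 5, 12, 13, 17, 33}
A △ B = (A \ B) ∪ (B \ A)
Elements in A but not B: {19, 20, 28, 32, 37, 39, 40}
Elements in B but not A: {2, 5, 13, 17, 33}
A △ B = {2, 5, 13, 17, 19, 20, 28, 32, 33, 37, 39, 40}

{2, 5, 13, 17, 19, 20, 28, 32, 33, 37, 39, 40}


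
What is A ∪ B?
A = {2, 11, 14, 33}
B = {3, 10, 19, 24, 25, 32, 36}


Set A = {2, 11, 14, 33}
Set B = {3, 10, 19, 24, 25, 32, 36}
A ∪ B includes all elements in either set.
Elements from A: {2, 11, 14, 33}
Elements from B not already included: {3, 10, 19, 24, 25, 32, 36}
A ∪ B = {2, 3, 10, 11, 14, 19, 24, 25, 32, 33, 36}

{2, 3, 10, 11, 14, 19, 24, 25, 32, 33, 36}


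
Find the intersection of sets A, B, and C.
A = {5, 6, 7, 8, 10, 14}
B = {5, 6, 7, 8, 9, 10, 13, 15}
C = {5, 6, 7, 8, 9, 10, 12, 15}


Set A = {5, 6, 7, 8, 10, 14}
Set B = {5, 6, 7, 8, 9, 10, 13, 15}
Set C = {5, 6, 7, 8, 9, 10, 12, 15}
First, A ∩ B = {5, 6, 7, 8, 10}
Then, (A ∩ B) ∩ C = {5, 6, 7, 8, 10}

{5, 6, 7, 8, 10}
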